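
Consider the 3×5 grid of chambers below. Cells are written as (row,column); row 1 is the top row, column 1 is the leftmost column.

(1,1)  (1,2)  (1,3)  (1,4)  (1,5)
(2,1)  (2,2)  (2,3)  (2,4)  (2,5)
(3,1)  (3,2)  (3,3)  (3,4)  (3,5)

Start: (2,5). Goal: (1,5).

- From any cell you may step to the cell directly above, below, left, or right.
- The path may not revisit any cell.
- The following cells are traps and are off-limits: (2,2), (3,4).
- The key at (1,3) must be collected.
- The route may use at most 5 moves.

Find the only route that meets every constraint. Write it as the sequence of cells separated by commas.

(2,5), (2,4), (2,3), (1,3), (1,4), (1,5)

Any route must reach (1,3) and still end at (1,5) within 5 moves, so the order of the required stops is forced.
Route from (2,5): left 2 to (2,3), up 1 to (1,3), right 2 to (1,5) — 5 moves in all.
Check: all required cells visited; 5 ≤ 5 moves.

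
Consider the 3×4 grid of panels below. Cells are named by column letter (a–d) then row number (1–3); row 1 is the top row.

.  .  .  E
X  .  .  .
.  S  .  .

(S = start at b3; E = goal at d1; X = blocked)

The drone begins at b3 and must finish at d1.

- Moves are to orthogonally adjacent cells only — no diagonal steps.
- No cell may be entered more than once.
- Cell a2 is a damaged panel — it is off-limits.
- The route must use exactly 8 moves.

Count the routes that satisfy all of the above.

Need simple routes of exactly 8 moves from b3 to d1 (Manhattan distance 4, so 2 moves are spent on a detour and 2 undoing it).
Enumerating: b3 b2 b1 c1 c2 c3 d3 d2 d1 | b3 c3 d3 d2 c2 b2 b1 c1 d1.
That gives 2 routes.

2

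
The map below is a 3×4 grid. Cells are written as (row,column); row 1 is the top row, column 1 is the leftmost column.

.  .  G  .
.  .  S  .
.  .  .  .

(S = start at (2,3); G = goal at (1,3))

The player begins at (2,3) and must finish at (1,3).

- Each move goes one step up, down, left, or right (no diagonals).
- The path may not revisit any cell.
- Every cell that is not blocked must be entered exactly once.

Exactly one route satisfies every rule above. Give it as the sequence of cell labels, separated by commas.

Need to visit all 12 open cells exactly once, starting at (2,3) and ending at (1,3).
Cell (3,4) has only two open neighbours ((2,4) and (3,3)), so the path must pass straight through it: one of those is the cell it's entered from and the other is where it exits.
Route from (2,3): left 1 to (2,2), up 1 to (1,2), left 1 to (1,1), down 2 to (3,1), right 3 to (3,4), up 2 to (1,4), left 1 to (1,3) — 11 moves in all.
Check: all 12 open cells covered.

(2,3), (2,2), (1,2), (1,1), (2,1), (3,1), (3,2), (3,3), (3,4), (2,4), (1,4), (1,3)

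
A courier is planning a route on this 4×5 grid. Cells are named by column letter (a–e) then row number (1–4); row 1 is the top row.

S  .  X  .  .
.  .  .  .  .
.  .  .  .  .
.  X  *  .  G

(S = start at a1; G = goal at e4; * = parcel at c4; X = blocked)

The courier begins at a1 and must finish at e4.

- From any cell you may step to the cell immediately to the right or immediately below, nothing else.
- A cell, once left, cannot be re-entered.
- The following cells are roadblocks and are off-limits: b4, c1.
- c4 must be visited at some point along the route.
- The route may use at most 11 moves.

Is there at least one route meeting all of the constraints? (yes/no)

yes

One route that works: a1 → a2 → a3 → b3 → c3 → c4 → d4 → e4.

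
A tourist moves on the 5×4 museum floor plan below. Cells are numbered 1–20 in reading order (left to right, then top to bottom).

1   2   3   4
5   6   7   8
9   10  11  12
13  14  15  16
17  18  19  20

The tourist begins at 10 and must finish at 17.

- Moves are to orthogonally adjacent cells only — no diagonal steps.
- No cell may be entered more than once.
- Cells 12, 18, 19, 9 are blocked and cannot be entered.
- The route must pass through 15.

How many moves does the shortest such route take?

5

Any route passes through 15 somewhere between 10 and 17. Summing Manhattan distances along the two legs (10 → 15 → 17) gives a lower bound of 2 + 3 = 5 moves.
A route of 5 moves achieves this: 10 → 11 → 15 → 14 → 13 → 17.
Since 5 matches the lower bound, it is optimal.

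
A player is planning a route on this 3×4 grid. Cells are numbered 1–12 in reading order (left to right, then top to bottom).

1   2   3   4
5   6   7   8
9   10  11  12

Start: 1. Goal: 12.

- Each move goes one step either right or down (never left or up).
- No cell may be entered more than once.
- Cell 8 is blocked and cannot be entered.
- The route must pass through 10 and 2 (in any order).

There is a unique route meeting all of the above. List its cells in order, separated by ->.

Moves only go right or down, so the column and row indices never decrease.
Route from 1: right to 2, 2× down (reaching 10), 2× right (reaching 12) — 5 moves in all.
Check: all required cells visited.

1 -> 2 -> 6 -> 10 -> 11 -> 12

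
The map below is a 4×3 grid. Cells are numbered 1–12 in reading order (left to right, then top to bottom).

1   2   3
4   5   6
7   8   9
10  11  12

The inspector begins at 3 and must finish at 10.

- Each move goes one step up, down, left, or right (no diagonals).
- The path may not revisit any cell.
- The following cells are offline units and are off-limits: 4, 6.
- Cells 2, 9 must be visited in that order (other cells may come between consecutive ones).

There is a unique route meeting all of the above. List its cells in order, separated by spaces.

3 2 5 8 9 12 11 10

The waypoints must appear in the order 2, 9, with no cell reused.
Route from 3: left 1 to 2, down 2 to 8, right 1 to 9, down 1 to 12, left 2 to 10 — 7 moves in all.
Check: order respected (2 at step 1, 9 at step 4).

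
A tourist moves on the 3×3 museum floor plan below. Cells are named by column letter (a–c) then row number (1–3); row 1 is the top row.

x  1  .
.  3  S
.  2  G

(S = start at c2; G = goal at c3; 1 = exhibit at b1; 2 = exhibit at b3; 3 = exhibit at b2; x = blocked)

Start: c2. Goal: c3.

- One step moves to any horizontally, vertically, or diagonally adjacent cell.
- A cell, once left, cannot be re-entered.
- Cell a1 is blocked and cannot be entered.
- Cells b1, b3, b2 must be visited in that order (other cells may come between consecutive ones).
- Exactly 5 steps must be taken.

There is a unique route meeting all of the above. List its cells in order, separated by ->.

c2 -> b1 -> a2 -> b3 -> b2 -> c3

The waypoints must appear in the order b1, b3, b2, with no cell reused.
Route from c2: up-left 1 to b1, down-left 1 to a2, down-right 1 to b3, up 1 to b2, down-right 1 to c3 — 5 moves in all.
Check: order respected (1 at step 1, 2 at step 3, 3 at step 4); 5 moves as required.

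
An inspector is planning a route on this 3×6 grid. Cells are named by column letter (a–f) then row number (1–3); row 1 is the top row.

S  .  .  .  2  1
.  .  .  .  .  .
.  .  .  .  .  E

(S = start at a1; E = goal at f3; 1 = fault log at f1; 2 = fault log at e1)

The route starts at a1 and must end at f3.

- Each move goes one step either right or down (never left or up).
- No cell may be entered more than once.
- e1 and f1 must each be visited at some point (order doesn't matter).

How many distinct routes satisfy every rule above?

A right/down-only route from a1 to f3 makes exactly 2 down-moves and 5 right-moves in some order.
With no other constraints that would be C(7,2) = 21 routes.
A monotone route can only reach the required cells in the order e1, f1, so split there and multiply the segment counts: a1→e1: 1; e1→f1: 1; f1→f3: 1; product = 1.
That gives 1 route.

1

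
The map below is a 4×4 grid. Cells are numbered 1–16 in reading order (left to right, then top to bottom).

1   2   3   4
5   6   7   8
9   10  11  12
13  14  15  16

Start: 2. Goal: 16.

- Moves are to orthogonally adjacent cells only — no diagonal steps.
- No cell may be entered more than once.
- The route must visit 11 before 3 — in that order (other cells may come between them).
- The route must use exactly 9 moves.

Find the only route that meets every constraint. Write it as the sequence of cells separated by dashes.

The waypoints must appear in the order 11, 3, with no cell reused.
Route from 2: down 2 to 10, right 1 to 11, up 2 to 3, right 1 to 4, down 3 to 16 — 9 moves in all.
Check: order respected (11 at step 3, 3 at step 5); 9 moves as required.

2 - 6 - 10 - 11 - 7 - 3 - 4 - 8 - 12 - 16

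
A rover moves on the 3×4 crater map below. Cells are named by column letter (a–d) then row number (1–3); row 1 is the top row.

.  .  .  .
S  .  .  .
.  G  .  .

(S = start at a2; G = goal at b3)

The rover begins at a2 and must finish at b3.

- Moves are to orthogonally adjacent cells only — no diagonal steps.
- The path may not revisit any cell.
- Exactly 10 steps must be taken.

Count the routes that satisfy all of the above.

Need simple routes of exactly 10 moves from a2 to b3 (Manhattan distance 2, so 4 moves are spent on a detour and 4 undoing it).
Enumerating: a2 a1 b1 b2 c2 c1 d1 d2 d3 c3 b3 | a2 a1 b1 c1 d1 d2 d3 c3 c2 b2 b3.
That gives 2 routes.

2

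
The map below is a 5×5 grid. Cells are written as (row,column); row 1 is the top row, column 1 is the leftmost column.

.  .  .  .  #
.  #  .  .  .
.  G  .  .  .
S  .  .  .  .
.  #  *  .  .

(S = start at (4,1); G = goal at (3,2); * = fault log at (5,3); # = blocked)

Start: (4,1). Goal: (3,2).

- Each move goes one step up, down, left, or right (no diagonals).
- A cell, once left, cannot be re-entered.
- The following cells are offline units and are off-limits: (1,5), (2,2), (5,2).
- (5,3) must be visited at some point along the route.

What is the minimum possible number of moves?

Any route passes through (5,3) somewhere between (4,1) and (3,2). Summing Manhattan distances along the two legs ((4,1) → (5,3) → (3,2)) gives a lower bound of 3 + 3 = 6 moves.
The shortest route satisfying every rule uses 8 moves: (4,1) → (4,2) → (4,3) → (5,3) → (5,4) → (4,4) → (3,4) → (3,3) → (3,2).
The bound of 6 isn't tight here; checking systematically, no route of length 6 through 7 satisfies every constraint, so 8 is the minimum.

8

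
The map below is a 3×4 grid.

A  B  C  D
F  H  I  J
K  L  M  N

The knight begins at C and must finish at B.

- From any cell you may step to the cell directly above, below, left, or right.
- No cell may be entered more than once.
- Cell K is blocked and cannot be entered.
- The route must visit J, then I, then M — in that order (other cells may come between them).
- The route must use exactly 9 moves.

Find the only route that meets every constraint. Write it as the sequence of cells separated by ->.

The waypoints must appear in the order J, I, M, with no cell reused.
Route from C: right 1 to D, down 1 to J, left 1 to I, down 1 to M, left 1 to L, up 1 to H, left 1 to F, up 1 to A, right 1 to B — 9 moves in all.
Check: order respected (J at step 2, I at step 3, M at step 4); 9 moves as required.

C -> D -> J -> I -> M -> L -> H -> F -> A -> B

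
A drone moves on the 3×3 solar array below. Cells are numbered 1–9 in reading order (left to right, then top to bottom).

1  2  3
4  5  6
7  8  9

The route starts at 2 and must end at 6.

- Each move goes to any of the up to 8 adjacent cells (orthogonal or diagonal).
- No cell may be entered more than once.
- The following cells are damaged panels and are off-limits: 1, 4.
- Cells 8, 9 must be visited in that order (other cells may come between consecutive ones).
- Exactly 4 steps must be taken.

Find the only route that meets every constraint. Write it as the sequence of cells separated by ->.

2 -> 5 -> 8 -> 9 -> 6

The waypoints must appear in the order 8, 9, with no cell reused.
Route from 2: 2× down (reaching 8), right to 9, up to 6 — 4 moves in all.
Check: order respected (8 at step 2, 9 at step 3); 4 moves as required.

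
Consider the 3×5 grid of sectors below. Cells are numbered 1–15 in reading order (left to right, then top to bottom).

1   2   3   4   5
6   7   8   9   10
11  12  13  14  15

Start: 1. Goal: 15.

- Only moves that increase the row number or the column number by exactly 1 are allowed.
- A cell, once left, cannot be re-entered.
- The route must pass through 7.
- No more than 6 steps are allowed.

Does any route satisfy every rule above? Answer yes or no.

One route that works: 1 → 6 → 7 → 12 → 13 → 14 → 15.

yes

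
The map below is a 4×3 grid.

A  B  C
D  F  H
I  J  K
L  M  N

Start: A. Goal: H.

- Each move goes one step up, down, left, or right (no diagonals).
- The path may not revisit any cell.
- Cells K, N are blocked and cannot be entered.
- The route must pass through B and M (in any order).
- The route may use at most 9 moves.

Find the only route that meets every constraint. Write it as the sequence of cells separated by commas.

The 9-move cap with required stops at B, M leaves no slack for detours.
Route from A: 3× down (reaching L), right to M, 3× up (reaching B), right to C, down to H — 9 moves in all.
Check: all required cells visited; 9 ≤ 9 moves.

A, D, I, L, M, J, F, B, C, H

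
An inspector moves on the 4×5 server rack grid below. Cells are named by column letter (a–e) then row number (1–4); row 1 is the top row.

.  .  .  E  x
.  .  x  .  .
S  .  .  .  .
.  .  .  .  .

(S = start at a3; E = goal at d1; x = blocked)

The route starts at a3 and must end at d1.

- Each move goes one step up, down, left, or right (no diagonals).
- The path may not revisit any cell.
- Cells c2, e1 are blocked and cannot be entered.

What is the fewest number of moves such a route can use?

5

The Manhattan distance from a3 to d1 is |3−1| + |1−4| = 5, so at least 5 moves are needed.
A route of 5 moves achieves this: a3 → a2 → a1 → b1 → c1 → d1.
Since 5 matches the lower bound, it is optimal.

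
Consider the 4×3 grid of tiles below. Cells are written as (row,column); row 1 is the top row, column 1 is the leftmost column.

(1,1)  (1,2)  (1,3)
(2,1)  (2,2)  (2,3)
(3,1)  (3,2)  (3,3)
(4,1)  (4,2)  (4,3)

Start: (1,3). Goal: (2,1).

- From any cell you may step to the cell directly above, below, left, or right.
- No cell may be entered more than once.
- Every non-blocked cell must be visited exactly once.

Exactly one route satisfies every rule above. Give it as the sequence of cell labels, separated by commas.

(1,3), (2,3), (3,3), (4,3), (4,2), (4,1), (3,1), (3,2), (2,2), (1,2), (1,1), (2,1)

Need to visit all 12 open cells exactly once, starting at (1,3) and ending at (2,1).
Cell (4,3) has only two open neighbours ((3,3) and (4,2)), so the path must pass straight through it: one of those is the cell it's entered from and the other is where it exits.
Route from (1,3): 3× down (reaching (4,3)), 2× left (reaching (4,1)), up to (3,1), right to (3,2), 2× up (reaching (1,2)), left to (1,1), down to (2,1) — 11 moves in all.
Check: all 12 open cells covered.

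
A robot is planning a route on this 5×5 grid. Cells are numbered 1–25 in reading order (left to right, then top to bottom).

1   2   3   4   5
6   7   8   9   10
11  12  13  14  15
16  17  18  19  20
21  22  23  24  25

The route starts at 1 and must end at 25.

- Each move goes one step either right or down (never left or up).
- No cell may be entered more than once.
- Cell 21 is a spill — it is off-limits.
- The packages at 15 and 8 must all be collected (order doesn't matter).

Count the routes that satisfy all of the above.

A right/down-only route from 1 to 25 makes exactly 4 down-moves and 4 right-moves in some order.
With no other constraints that would be C(8,4) = 70 routes.
A monotone route can only reach the required cells in the order 8, 15, so split there and multiply the segment counts (each segment already excludes blocked cells): 1→8: 3; 8→15: 3; 15→25: 1; product = 9.
That gives 9 routes.

9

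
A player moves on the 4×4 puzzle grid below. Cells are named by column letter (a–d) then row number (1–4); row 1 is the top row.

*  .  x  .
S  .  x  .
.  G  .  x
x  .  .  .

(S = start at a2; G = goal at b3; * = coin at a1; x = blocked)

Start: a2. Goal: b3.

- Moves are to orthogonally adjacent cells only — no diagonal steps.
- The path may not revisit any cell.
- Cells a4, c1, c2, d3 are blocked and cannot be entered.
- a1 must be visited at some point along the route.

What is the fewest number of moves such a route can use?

Any route passes through a1 somewhere between a2 and b3. Summing Manhattan distances along the two legs (a2 → a1 → b3) gives a lower bound of 1 + 3 = 4 moves.
A route of 4 moves achieves this: a2 → a1 → b1 → b2 → b3.
Since 4 matches the lower bound, it is optimal.

4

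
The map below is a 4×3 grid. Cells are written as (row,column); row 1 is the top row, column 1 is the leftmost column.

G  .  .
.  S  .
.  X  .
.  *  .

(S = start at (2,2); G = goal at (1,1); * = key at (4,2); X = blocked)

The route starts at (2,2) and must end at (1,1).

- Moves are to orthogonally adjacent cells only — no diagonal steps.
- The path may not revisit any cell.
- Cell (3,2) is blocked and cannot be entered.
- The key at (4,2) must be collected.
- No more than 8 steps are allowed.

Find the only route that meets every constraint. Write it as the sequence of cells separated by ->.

(2,2) -> (2,3) -> (3,3) -> (4,3) -> (4,2) -> (4,1) -> (3,1) -> (2,1) -> (1,1)

The budget equals the shortest possible length, so every move has to be on a shortest route through the required cells.
Route from (2,2): right to (2,3), 2× down (reaching (4,3)), 2× left (reaching (4,1)), 3× up (reaching (1,1)) — 8 moves in all.
Check: all required cells visited; 8 ≤ 8 moves.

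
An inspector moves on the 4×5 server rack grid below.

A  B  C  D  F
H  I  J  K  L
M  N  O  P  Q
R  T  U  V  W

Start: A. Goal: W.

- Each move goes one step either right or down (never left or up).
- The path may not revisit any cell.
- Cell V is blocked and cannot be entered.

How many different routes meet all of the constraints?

15

A right/down-only route from A to W makes exactly 3 down-moves and 4 right-moves in some order.
With no other constraints that would be C(7,3) = 35 routes.
Subtract routes through each blocked cell (inclusion–exclusion for overlaps): − through V: 20 → 15.
That gives 15 routes.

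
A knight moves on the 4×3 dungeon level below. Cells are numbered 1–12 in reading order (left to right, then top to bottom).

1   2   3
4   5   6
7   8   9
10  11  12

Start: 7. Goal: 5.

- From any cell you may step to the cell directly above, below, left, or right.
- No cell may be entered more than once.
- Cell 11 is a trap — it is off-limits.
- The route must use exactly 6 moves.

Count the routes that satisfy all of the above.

2

Need simple routes of exactly 6 moves from 7 to 5 (Manhattan distance 2, so 2 moves are spent on a detour and 2 undoing it).
Enumerating: 7 4 1 2 3 6 5 | 7 8 9 6 3 2 5.
That gives 2 routes.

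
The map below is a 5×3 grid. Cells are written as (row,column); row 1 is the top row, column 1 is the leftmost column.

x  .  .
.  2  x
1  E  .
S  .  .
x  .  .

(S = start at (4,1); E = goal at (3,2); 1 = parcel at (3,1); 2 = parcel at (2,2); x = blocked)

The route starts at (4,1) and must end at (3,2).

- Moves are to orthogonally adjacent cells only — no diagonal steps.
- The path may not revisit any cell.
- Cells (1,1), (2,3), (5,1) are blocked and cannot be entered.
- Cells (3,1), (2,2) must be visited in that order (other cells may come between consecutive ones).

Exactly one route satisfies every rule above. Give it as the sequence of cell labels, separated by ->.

(4,1) -> (3,1) -> (2,1) -> (2,2) -> (3,2)

The waypoints must appear in the order (3,1), (2,2), with no cell reused.
Route from (4,1): 2× up (reaching (2,1)), right to (2,2), down to (3,2) — 4 moves in all.
Check: order respected (1 at step 1, 2 at step 3).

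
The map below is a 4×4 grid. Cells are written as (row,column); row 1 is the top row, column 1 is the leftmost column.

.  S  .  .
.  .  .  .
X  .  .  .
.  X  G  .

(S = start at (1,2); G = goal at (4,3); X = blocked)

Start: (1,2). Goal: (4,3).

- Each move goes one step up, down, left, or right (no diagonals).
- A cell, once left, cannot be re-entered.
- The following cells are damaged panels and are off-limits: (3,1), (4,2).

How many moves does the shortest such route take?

4

The Manhattan distance from (1,2) to (4,3) is |1−4| + |2−3| = 4, so at least 4 moves are needed.
A route of 4 moves achieves this: (1,2) → (2,2) → (3,2) → (3,3) → (4,3).
Since 4 matches the lower bound, it is optimal.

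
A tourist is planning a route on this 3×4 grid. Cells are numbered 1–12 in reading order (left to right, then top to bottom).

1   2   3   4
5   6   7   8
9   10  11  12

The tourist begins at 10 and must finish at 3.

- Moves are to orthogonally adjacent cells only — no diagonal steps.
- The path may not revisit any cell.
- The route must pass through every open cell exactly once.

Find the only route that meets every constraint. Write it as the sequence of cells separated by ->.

Need to visit all 12 open cells exactly once, starting at 10 and ending at 3.
Cell 9 has only two open neighbours (5 and 10), so the path must pass straight through it: one of those is the cell it's entered from and the other is where it exits.
Route from 10: left 1 to 9, up 2 to 1, right 1 to 2, down 1 to 6, right 1 to 7, down 1 to 11, right 1 to 12, up 2 to 4, left 1 to 3 — 11 moves in all.
Check: all 12 open cells covered.

10 -> 9 -> 5 -> 1 -> 2 -> 6 -> 7 -> 11 -> 12 -> 8 -> 4 -> 3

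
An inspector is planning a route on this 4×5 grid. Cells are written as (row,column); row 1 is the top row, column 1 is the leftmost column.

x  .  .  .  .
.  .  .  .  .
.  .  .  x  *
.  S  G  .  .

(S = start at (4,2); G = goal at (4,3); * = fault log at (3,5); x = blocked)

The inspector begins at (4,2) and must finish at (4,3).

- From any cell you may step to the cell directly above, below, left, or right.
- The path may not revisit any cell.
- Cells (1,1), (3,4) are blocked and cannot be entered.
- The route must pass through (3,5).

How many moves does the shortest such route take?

9

Any route passes through (3,5) somewhere between (4,2) and (4,3). Summing Manhattan distances along the two legs ((4,2) → (3,5) → (4,3)) gives a lower bound of 4 + 3 = 7 moves.
The shortest route satisfying every rule uses 9 moves: (4,2) → (3,2) → (2,2) → (2,3) → (2,4) → (2,5) → (3,5) → (4,5) → (4,4) → (4,3).
The bound of 7 isn't tight here; checking systematically, no route of length 7 through 8 satisfies every constraint, so 9 is the minimum.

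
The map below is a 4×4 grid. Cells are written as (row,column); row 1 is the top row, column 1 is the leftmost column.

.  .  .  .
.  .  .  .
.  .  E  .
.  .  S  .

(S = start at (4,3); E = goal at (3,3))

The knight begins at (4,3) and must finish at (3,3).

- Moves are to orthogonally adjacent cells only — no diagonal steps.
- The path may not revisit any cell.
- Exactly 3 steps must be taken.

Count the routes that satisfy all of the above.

Need simple routes of exactly 3 moves from (4,3) to (3,3) (Manhattan distance 1, so 1 moves are spent on a detour and 1 undoing it).
Enumerating: (4,3) (4,2) (3,2) (3,3) | (4,3) (4,4) (3,4) (3,3).
That gives 2 routes.

2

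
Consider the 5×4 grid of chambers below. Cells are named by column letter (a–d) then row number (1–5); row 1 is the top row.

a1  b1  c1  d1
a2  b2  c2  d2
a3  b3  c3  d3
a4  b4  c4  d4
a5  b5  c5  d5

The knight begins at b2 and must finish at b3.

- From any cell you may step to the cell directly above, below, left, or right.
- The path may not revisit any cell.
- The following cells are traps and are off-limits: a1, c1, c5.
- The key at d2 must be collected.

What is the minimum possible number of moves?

5

Any route passes through d2 somewhere between b2 and b3. Summing Manhattan distances along the two legs (b2 → d2 → b3) gives a lower bound of 2 + 3 = 5 moves.
A route of 5 moves achieves this: b2 → c2 → d2 → d3 → c3 → b3.
Since 5 matches the lower bound, it is optimal.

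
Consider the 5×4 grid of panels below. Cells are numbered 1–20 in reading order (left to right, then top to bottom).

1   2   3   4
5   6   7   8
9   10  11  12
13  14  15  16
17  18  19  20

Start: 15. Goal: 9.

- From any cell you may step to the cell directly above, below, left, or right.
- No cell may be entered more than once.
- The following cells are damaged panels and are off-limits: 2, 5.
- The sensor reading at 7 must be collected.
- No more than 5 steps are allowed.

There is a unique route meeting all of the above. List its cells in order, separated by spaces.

15 11 7 6 10 9

The 5-move cap with required stops at 7 leaves no slack for detours.
Route from 15: 2× up (reaching 7), left to 6, down to 10, left to 9 — 5 moves in all.
Check: all required cells visited; 5 ≤ 5 moves.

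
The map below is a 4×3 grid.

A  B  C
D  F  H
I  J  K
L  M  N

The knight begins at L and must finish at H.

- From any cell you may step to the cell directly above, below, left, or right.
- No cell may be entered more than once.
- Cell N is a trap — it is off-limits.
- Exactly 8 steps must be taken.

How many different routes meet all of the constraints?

6

Need simple routes of exactly 8 moves from L to H (Manhattan distance 4, so 2 moves are spent on a detour and 2 undoing it).
Enumerating: L I D A B F J K H | L I J F D A B C H | L M J F D A B C H | L M J I D A B F H | L M J I D A B C H | L M J I D F B C H.
That gives 6 routes.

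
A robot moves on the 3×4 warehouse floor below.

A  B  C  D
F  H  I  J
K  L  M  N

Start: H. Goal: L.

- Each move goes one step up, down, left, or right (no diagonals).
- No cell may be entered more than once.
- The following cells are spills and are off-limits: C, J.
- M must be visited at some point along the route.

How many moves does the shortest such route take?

Any route passes through M somewhere between H and L. Summing Manhattan distances along the two legs (H → M → L) gives a lower bound of 2 + 1 = 3 moves.
A route of 3 moves achieves this: H → I → M → L.
Since 3 matches the lower bound, it is optimal.

3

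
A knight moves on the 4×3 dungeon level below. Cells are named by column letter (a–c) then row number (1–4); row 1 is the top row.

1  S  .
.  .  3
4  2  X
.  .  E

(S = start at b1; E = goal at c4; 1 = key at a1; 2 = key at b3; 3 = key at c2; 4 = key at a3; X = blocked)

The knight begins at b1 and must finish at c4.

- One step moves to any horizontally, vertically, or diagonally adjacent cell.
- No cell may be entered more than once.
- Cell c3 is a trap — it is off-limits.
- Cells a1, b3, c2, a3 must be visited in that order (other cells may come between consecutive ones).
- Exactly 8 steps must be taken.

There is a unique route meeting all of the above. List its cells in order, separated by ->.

b1 -> a1 -> a2 -> b3 -> c2 -> b2 -> a3 -> b4 -> c4

The waypoints must appear in the order a1, b3, c2, a3, with no cell reused.
Route from b1: left to a1, down to a2, down-right to b3, up-right to c2, left to b2, down-left to a3, down-right to b4, right to c4 — 8 moves in all.
Check: order respected (1 at step 1, 2 at step 3, 3 at step 4, 4 at step 6); 8 moves as required.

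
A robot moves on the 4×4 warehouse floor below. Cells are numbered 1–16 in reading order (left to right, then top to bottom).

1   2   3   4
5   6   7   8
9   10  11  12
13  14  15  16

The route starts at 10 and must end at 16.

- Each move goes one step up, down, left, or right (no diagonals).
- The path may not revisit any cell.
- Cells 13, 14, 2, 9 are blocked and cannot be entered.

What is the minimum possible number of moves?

3

The Manhattan distance from 10 to 16 is |3−4| + |2−4| = 3, so at least 3 moves are needed.
A route of 3 moves achieves this: 10 → 11 → 15 → 16.
Since 3 matches the lower bound, it is optimal.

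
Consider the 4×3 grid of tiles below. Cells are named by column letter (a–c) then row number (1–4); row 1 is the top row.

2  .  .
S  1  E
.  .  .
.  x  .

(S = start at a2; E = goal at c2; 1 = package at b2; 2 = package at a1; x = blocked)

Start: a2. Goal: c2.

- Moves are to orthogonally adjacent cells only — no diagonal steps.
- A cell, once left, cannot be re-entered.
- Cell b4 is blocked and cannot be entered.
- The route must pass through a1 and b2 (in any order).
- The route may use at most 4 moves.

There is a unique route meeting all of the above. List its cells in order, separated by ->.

a2 -> a1 -> b1 -> b2 -> c2

The 4-move cap with required stops at a1, b2 leaves no slack for detours.
Route from a2: up to a1, right to b1, down to b2, right to c2 — 4 moves in all.
Check: all required cells visited; 4 ≤ 4 moves.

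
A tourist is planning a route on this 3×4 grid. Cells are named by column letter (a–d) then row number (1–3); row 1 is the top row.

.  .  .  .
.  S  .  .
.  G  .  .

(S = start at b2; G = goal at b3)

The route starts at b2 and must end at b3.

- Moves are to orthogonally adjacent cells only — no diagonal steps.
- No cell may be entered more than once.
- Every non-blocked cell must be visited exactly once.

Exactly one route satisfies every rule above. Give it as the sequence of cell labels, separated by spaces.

Need to visit all 12 open cells exactly once, starting at b2 and ending at b3.
Cell a3 has only two open neighbours (a2 and b3), so the path must pass straight through it: one of those is the cell it's entered from and the other is where it exits.
Route from b2: right to c2, down to c3, right to d3, 2× up (reaching d1), 3× left (reaching a1), 2× down (reaching a3), right to b3 — 11 moves in all.
Check: all 12 open cells covered.

b2 c2 c3 d3 d2 d1 c1 b1 a1 a2 a3 b3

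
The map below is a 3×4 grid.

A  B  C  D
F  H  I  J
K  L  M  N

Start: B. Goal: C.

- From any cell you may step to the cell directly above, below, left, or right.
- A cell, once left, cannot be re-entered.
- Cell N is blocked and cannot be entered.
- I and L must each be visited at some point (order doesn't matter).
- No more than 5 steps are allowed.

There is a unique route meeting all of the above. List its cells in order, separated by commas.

B, H, L, M, I, C

Any route must reach I and L and still end at C within 5 moves, so the order of the required stops is forced.
Route from B: 2× down (reaching L), right to M, 2× up (reaching C) — 5 moves in all.
Check: all required cells visited; 5 ≤ 5 moves.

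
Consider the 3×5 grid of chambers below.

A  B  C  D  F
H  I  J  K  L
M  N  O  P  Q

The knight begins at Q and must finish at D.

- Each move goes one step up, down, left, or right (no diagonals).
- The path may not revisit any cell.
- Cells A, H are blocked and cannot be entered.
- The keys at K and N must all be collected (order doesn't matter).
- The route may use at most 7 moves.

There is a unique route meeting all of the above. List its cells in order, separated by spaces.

The budget equals the shortest possible length, so every move has to be on a shortest route through the required cells.
Route from Q: 3× left (reaching N), up to I, 2× right (reaching K), up to D — 7 moves in all.
Check: all required cells visited; 7 ≤ 7 moves.

Q P O N I J K D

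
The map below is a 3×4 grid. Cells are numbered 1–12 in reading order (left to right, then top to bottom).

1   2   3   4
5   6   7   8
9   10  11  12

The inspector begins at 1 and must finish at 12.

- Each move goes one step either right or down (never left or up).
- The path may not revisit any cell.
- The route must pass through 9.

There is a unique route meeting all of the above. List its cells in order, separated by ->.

Moves only go right or down, so the column and row indices never decrease.
Route from 1: down 2 to 9, right 3 to 12 — 5 moves in all.
Check: all required cells visited.

1 -> 5 -> 9 -> 10 -> 11 -> 12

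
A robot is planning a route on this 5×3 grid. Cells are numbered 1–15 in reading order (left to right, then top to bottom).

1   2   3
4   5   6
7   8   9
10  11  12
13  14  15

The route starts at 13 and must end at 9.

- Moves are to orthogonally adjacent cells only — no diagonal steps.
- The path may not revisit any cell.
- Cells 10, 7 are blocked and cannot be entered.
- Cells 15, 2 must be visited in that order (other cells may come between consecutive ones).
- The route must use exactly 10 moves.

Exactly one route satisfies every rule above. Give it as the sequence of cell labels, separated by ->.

The waypoints must appear in the order 15, 2, with no cell reused.
Route from 13: 2× right (reaching 15), up to 12, left to 11, 3× up (reaching 2), right to 3, 2× down (reaching 9) — 10 moves in all.
Check: order respected (15 at step 2, 2 at step 7); 10 moves as required.

13 -> 14 -> 15 -> 12 -> 11 -> 8 -> 5 -> 2 -> 3 -> 6 -> 9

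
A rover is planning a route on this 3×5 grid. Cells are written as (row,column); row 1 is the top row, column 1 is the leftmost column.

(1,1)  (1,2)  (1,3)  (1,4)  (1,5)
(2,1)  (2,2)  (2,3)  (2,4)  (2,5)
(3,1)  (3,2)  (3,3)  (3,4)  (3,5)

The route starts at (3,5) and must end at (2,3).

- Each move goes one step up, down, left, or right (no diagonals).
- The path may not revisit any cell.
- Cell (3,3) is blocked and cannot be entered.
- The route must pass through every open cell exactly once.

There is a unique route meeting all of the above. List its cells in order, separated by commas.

Need to visit all 14 open cells exactly once, starting at (3,5) and ending at (2,3).
Cell (3,2) has only two open neighbours ((2,2) and (3,1)), so the path must pass straight through it: one of those is the cell it's entered from and the other is where it exits.
Route from (3,5): left 1 to (3,4), up 1 to (2,4), right 1 to (2,5), up 1 to (1,5), left 4 to (1,1), down 2 to (3,1), right 1 to (3,2), up 1 to (2,2), right 1 to (2,3) — 13 moves in all.
Check: all 14 open cells covered.

(3,5), (3,4), (2,4), (2,5), (1,5), (1,4), (1,3), (1,2), (1,1), (2,1), (3,1), (3,2), (2,2), (2,3)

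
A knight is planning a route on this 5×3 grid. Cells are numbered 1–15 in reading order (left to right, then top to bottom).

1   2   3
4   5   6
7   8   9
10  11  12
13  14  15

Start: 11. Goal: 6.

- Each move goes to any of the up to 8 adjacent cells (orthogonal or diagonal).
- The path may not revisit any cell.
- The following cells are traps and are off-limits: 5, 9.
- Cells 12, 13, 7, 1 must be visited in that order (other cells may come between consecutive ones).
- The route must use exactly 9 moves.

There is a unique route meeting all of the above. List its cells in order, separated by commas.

The waypoints must appear in the order 12, 13, 7, 1, with no cell reused.
Route from 11: right to 12, down-left to 14, left to 13, 4× up (reaching 1), right to 2, down-right to 6 — 9 moves in all.
Check: order respected (12 at step 1, 13 at step 3, 7 at step 5, 1 at step 7); 9 moves as required.

11, 12, 14, 13, 10, 7, 4, 1, 2, 6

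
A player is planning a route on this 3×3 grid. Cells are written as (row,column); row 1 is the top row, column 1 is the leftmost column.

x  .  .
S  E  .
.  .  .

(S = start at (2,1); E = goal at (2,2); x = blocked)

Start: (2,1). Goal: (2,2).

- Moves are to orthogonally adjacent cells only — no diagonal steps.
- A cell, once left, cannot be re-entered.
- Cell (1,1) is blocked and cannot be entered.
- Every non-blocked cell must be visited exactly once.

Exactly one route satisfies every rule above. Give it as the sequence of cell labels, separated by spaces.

(2,1) (3,1) (3,2) (3,3) (2,3) (1,3) (1,2) (2,2)

Need to visit all 8 open cells exactly once, starting at (2,1) and ending at (2,2).
Route from (2,1): down 1 to (3,1), right 2 to (3,3), up 2 to (1,3), left 1 to (1,2), down 1 to (2,2) — 7 moves in all.
Check: all 8 open cells covered.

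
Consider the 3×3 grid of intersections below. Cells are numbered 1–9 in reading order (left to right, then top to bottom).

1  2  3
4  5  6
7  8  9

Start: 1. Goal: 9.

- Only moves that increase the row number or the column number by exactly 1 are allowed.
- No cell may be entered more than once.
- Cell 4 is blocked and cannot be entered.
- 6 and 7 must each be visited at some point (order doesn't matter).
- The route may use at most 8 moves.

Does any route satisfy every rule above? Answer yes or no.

7 is below but to the left of 6: going 6 → 7 would need a leftward move and 7 → 6 an upward move, so no right/down-only route can visit both required cells.

no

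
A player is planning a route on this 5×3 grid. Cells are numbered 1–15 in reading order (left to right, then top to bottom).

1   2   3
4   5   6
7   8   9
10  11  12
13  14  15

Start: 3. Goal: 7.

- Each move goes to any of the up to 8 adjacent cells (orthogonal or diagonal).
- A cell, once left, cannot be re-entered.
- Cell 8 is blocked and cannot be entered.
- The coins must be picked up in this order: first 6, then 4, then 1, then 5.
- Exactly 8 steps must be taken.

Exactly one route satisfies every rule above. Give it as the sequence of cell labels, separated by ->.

3 -> 6 -> 2 -> 4 -> 1 -> 5 -> 9 -> 11 -> 7

The waypoints must appear in the order 6, 4, 1, 5, with no cell reused.
Route from 3: down 1 to 6, up-left 1 to 2, down-left 1 to 4, up 1 to 1, down-right 2 to 9, down-left 1 to 11, up-left 1 to 7 — 8 moves in all.
Check: order respected (6 at step 1, 4 at step 3, 1 at step 4, 5 at step 5); 8 moves as required.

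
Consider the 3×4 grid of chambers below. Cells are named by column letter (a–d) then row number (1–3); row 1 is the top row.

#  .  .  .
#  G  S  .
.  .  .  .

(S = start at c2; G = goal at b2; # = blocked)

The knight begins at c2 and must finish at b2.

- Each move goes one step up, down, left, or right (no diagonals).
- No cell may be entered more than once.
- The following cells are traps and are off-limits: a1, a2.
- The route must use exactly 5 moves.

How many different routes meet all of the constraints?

Need simple routes of exactly 5 moves from c2 to b2 (Manhattan distance 1, so 2 moves are spent on a detour and 2 undoing it).
Enumerating: c2 d2 d1 c1 b1 b2 | c2 d2 d3 c3 b3 b2.
That gives 2 routes.

2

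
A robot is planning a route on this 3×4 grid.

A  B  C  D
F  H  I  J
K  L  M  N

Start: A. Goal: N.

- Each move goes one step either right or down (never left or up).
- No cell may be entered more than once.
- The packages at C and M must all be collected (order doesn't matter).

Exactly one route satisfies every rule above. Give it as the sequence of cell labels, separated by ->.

Moves only go right or down, so the column and row indices never decrease.
Route from A: 2× right (reaching C), 2× down (reaching M), right to N — 5 moves in all.
Check: all required cells visited.

A -> B -> C -> I -> M -> N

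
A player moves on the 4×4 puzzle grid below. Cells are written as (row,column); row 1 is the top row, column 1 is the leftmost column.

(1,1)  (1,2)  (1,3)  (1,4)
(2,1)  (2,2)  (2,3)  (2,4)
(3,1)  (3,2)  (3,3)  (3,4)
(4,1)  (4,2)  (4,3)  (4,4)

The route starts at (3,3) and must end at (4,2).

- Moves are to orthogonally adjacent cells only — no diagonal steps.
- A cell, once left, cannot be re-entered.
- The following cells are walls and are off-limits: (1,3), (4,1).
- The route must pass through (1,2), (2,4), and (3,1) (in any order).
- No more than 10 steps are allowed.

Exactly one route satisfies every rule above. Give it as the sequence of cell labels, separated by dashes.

Any route must reach (1,2), (2,4), and (3,1) and still end at (4,2) within 10 moves, so the order of the required stops is forced.
Route from (3,3): right 1 to (3,4), up 1 to (2,4), left 2 to (2,2), up 1 to (1,2), left 1 to (1,1), down 2 to (3,1), right 1 to (3,2), down 1 to (4,2) — 10 moves in all.
Check: all required cells visited; 10 ≤ 10 moves.

(3,3) - (3,4) - (2,4) - (2,3) - (2,2) - (1,2) - (1,1) - (2,1) - (3,1) - (3,2) - (4,2)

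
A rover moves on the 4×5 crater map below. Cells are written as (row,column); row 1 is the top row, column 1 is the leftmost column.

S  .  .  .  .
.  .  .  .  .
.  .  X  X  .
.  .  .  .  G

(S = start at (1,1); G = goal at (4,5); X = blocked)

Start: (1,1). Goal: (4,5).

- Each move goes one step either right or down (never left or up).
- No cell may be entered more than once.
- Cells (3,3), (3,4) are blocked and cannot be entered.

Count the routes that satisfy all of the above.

9

A right/down-only route from (1,1) to (4,5) makes exactly 3 down-moves and 4 right-moves in some order.
With no other constraints that would be C(7,3) = 35 routes.
Subtract routes through each blocked cell (inclusion–exclusion for overlaps): − through (3,3): 18 − through (3,4): 20 + through (3,3)&(3,4): 12 → 9.
That gives 9 routes.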